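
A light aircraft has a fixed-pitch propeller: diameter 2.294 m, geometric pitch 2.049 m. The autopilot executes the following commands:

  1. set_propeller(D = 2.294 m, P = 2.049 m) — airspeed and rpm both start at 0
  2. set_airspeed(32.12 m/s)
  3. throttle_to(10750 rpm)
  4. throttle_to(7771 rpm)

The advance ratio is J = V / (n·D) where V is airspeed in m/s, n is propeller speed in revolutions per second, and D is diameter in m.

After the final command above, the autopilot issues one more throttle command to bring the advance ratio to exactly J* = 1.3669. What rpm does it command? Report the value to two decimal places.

rpm = 614.61

set_propeller: D = 2.294 m, P = 2.049 m (p = P/D = 0.893200); state ← (V=0, rpm=0)
set_airspeed(32.12): V ← 32.12 m/s
throttle_to(10750): rpm ← 10750
throttle_to(7771): rpm ← 7771
final state: V = 32.12 m/s, rpm = 7771 → n = rpm/60 = 129.516667 rev/s
target J* = 1.3669; solve J* = V/(n·D) for n: n = V/(J*·D) = 32.12/(1.3669 × 2.294) = 10.243429 rev/s
rpm = 60·n = 614.605765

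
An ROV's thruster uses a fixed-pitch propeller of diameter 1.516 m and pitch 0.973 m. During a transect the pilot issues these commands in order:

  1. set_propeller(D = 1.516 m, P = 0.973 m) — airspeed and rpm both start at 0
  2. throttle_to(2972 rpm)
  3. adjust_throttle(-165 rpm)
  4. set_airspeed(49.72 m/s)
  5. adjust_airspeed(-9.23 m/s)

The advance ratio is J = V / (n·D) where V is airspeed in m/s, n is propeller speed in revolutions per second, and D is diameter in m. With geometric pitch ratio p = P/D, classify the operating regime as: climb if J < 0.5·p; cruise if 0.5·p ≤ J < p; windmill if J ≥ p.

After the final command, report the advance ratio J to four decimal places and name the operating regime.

J = 0.5709, regime = cruise

set_propeller: D = 1.516 m, P = 0.973 m (p = P/D = 0.641821); state ← (V=0, rpm=0)
throttle_to(2972): rpm ← 2972
adjust_throttle(-165): rpm ← 2972 -165 = 2807
set_airspeed(49.72): V ← 49.72 m/s
adjust_airspeed(-9.23): V ← 49.72 -9.23 = 40.49 m/s
final state: V = 40.49 m/s, rpm = 2807 → n = rpm/60 = 46.783333 rev/s
J = V / (n·D) = 40.49 / (46.783333 × 1.516) = 0.570897
regime bands: climb J<0.3209 | cruise [0.3209, 0.6418) | windmill J≥0.6418
J = 0.5709 → cruise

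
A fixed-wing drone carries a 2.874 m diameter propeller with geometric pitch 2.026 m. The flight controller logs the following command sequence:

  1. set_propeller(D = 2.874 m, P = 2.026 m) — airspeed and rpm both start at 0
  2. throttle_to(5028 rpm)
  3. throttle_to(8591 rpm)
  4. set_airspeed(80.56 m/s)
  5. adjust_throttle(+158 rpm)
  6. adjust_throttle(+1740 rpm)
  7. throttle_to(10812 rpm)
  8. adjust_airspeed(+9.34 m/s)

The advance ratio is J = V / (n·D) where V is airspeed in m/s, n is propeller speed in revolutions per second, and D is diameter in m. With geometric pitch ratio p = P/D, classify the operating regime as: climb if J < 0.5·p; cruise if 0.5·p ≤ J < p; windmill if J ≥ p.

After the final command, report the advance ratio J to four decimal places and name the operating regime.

set_propeller: D = 2.874 m, P = 2.026 m (p = P/D = 0.704941); state ← (V=0, rpm=0)
throttle_to(5028): rpm ← 5028
throttle_to(8591): rpm ← 8591
set_airspeed(80.56): V ← 80.56 m/s
adjust_throttle(+158): rpm ← 8591 +158 = 8749
adjust_throttle(+1740): rpm ← 8749 +1740 = 10489
throttle_to(10812): rpm ← 10812
adjust_airspeed(+9.34): V ← 80.56 +9.34 = 89.9 m/s
final state: V = 89.9 m/s, rpm = 10812 → n = rpm/60 = 180.200000 rev/s
J = V / (n·D) = 89.9 / (180.200000 × 2.874) = 0.173587
regime bands: climb J<0.3525 | cruise [0.3525, 0.7049) | windmill J≥0.7049
J = 0.1736 → climb

J = 0.1736, regime = climb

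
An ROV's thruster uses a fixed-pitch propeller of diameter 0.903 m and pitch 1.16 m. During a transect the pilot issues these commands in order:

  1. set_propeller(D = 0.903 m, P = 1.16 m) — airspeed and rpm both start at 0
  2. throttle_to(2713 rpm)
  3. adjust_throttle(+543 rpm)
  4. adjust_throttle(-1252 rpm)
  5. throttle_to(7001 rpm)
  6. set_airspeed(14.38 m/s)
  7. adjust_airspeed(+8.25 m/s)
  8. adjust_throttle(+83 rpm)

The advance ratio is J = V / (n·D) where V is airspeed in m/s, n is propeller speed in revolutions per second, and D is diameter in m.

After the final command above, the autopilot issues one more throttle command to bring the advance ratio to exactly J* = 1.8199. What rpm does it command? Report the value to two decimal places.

set_propeller: D = 0.903 m, P = 1.16 m (p = P/D = 1.284607); state ← (V=0, rpm=0)
throttle_to(2713): rpm ← 2713
adjust_throttle(+543): rpm ← 2713 +543 = 3256
adjust_throttle(-1252): rpm ← 3256 -1252 = 2004
throttle_to(7001): rpm ← 7001
set_airspeed(14.38): V ← 14.38 m/s
adjust_airspeed(+8.25): V ← 14.38 +8.25 = 22.63 m/s
adjust_throttle(+83): rpm ← 7001 +83 = 7084
final state: V = 22.63 m/s, rpm = 7084 → n = rpm/60 = 118.066667 rev/s
target J* = 1.8199; solve J* = V/(n·D) for n: n = V/(J*·D) = 22.63/(1.8199 × 0.903) = 13.770486 rev/s
rpm = 60·n = 826.229180

rpm = 826.23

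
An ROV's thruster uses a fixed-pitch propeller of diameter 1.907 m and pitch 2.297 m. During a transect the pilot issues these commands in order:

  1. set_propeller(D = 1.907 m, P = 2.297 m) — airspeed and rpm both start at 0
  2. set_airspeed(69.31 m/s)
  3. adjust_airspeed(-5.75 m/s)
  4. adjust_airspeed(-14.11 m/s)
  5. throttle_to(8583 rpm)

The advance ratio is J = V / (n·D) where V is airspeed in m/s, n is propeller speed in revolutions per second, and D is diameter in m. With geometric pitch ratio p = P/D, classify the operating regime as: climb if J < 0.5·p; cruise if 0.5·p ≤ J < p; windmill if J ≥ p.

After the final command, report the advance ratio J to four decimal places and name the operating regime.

J = 0.1813, regime = climb

set_propeller: D = 1.907 m, P = 2.297 m (p = P/D = 1.204510); state ← (V=0, rpm=0)
set_airspeed(69.31): V ← 69.31 m/s
adjust_airspeed(-5.75): V ← 69.31 -5.75 = 63.56 m/s
adjust_airspeed(-14.11): V ← 63.56 -14.11 = 49.45 m/s
throttle_to(8583): rpm ← 8583
final state: V = 49.45 m/s, rpm = 8583 → n = rpm/60 = 143.050000 rev/s
J = V / (n·D) = 49.45 / (143.050000 × 1.907) = 0.181271
regime bands: climb J<0.6023 | cruise [0.6023, 1.2045) | windmill J≥1.2045
J = 0.1813 → climb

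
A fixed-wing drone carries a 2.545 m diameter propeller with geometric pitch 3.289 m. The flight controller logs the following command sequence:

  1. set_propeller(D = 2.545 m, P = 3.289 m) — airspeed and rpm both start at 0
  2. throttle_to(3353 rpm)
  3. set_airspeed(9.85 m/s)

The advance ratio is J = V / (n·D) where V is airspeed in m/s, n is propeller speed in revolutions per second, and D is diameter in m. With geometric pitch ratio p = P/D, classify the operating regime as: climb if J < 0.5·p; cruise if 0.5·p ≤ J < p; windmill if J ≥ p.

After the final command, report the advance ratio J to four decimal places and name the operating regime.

J = 0.0693, regime = climb

set_propeller: D = 2.545 m, P = 3.289 m (p = P/D = 1.292338); state ← (V=0, rpm=0)
throttle_to(3353): rpm ← 3353
set_airspeed(9.85): V ← 9.85 m/s
final state: V = 9.85 m/s, rpm = 3353 → n = rpm/60 = 55.883333 rev/s
J = V / (n·D) = 9.85 / (55.883333 × 2.545) = 0.069257
regime bands: climb J<0.6462 | cruise [0.6462, 1.2923) | windmill J≥1.2923
J = 0.0693 → climb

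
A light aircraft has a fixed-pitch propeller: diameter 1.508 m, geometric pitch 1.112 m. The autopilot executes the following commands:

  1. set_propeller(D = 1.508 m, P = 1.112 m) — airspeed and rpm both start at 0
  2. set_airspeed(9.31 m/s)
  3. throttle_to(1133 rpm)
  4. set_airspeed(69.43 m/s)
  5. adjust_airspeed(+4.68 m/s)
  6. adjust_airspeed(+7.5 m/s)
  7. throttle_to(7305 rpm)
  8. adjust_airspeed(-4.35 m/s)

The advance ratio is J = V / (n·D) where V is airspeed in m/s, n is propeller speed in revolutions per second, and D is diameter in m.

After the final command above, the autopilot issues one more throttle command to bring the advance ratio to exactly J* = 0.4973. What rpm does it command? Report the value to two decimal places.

rpm = 6181.39

set_propeller: D = 1.508 m, P = 1.112 m (p = P/D = 0.737401); state ← (V=0, rpm=0)
set_airspeed(9.31): V ← 9.31 m/s
throttle_to(1133): rpm ← 1133
set_airspeed(69.43): V ← 69.43 m/s
adjust_airspeed(+4.68): V ← 69.43 +4.68 = 74.11 m/s
adjust_airspeed(+7.5): V ← 74.11 +7.5 = 81.61 m/s
throttle_to(7305): rpm ← 7305
adjust_airspeed(-4.35): V ← 81.61 -4.35 = 77.26 m/s
final state: V = 77.26 m/s, rpm = 7305 → n = rpm/60 = 121.750000 rev/s
target J* = 0.4973; solve J* = V/(n·D) for n: n = V/(J*·D) = 77.26/(0.4973 × 1.508) = 103.023169 rev/s
rpm = 60·n = 6181.390117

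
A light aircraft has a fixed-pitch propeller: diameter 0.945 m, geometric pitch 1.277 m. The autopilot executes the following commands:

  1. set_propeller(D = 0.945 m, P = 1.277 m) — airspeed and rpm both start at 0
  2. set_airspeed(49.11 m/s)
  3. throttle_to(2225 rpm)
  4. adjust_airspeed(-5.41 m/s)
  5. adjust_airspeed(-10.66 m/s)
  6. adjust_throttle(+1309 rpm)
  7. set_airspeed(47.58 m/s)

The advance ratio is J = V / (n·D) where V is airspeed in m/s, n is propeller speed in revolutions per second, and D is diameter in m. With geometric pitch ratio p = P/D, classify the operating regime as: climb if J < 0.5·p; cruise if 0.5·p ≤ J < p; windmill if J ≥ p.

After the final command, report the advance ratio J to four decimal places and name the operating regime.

J = 0.8548, regime = cruise

set_propeller: D = 0.945 m, P = 1.277 m (p = P/D = 1.351323); state ← (V=0, rpm=0)
set_airspeed(49.11): V ← 49.11 m/s
throttle_to(2225): rpm ← 2225
adjust_airspeed(-5.41): V ← 49.11 -5.41 = 43.7 m/s
adjust_airspeed(-10.66): V ← 43.7 -10.66 = 33.04 m/s
adjust_throttle(+1309): rpm ← 2225 +1309 = 3534
set_airspeed(47.58): V ← 47.58 m/s
final state: V = 47.58 m/s, rpm = 3534 → n = rpm/60 = 58.900000 rev/s
J = V / (n·D) = 47.58 / (58.900000 × 0.945) = 0.854825
regime bands: climb J<0.6757 | cruise [0.6757, 1.3513) | windmill J≥1.3513
J = 0.8548 → cruise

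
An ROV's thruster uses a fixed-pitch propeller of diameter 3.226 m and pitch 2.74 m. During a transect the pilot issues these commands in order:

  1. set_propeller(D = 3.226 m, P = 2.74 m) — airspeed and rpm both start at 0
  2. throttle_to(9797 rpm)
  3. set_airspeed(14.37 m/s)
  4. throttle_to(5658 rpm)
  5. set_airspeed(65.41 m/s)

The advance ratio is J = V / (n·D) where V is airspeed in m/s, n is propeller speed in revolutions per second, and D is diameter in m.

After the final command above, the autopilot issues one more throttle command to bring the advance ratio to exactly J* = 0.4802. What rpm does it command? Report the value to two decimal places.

rpm = 2533.43

set_propeller: D = 3.226 m, P = 2.74 m (p = P/D = 0.849349); state ← (V=0, rpm=0)
throttle_to(9797): rpm ← 9797
set_airspeed(14.37): V ← 14.37 m/s
throttle_to(5658): rpm ← 5658
set_airspeed(65.41): V ← 65.41 m/s
final state: V = 65.41 m/s, rpm = 5658 → n = rpm/60 = 94.300000 rev/s
target J* = 0.4802; solve J* = V/(n·D) for n: n = V/(J*·D) = 65.41/(0.4802 × 3.226) = 42.223831 rev/s
rpm = 60·n = 2533.429835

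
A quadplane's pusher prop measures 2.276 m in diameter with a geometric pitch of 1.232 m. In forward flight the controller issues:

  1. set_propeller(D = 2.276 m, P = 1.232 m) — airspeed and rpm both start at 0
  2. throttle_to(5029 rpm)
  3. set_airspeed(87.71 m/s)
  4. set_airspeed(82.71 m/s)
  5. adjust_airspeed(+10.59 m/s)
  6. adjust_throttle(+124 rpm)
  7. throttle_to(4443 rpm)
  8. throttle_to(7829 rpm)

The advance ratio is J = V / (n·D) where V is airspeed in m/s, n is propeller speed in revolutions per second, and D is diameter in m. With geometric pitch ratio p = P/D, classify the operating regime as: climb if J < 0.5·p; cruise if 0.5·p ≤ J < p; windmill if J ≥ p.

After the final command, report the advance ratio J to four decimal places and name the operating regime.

J = 0.3142, regime = cruise

set_propeller: D = 2.276 m, P = 1.232 m (p = P/D = 0.541301); state ← (V=0, rpm=0)
throttle_to(5029): rpm ← 5029
set_airspeed(87.71): V ← 87.71 m/s
set_airspeed(82.71): V ← 82.71 m/s
adjust_airspeed(+10.59): V ← 82.71 +10.59 = 93.3 m/s
adjust_throttle(+124): rpm ← 5029 +124 = 5153
throttle_to(4443): rpm ← 4443
throttle_to(7829): rpm ← 7829
final state: V = 93.3 m/s, rpm = 7829 → n = rpm/60 = 130.483333 rev/s
J = V / (n·D) = 93.3 / (130.483333 × 2.276) = 0.314162
regime bands: climb J<0.2707 | cruise [0.2707, 0.5413) | windmill J≥0.5413
J = 0.3142 → cruise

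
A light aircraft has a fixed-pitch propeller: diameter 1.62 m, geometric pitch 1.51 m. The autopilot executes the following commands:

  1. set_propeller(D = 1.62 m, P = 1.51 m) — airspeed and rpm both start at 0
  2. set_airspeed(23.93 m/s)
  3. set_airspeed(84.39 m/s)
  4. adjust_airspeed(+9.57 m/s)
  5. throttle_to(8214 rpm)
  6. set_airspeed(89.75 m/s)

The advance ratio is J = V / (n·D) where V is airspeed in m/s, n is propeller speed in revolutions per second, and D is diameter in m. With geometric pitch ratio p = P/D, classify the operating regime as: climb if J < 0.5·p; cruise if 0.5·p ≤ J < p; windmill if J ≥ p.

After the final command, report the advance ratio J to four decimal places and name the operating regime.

set_propeller: D = 1.62 m, P = 1.51 m (p = P/D = 0.932099); state ← (V=0, rpm=0)
set_airspeed(23.93): V ← 23.93 m/s
set_airspeed(84.39): V ← 84.39 m/s
adjust_airspeed(+9.57): V ← 84.39 +9.57 = 93.96 m/s
throttle_to(8214): rpm ← 8214
set_airspeed(89.75): V ← 89.75 m/s
final state: V = 89.75 m/s, rpm = 8214 → n = rpm/60 = 136.900000 rev/s
J = V / (n·D) = 89.75 / (136.900000 × 1.62) = 0.404684
regime bands: climb J<0.4660 | cruise [0.4660, 0.9321) | windmill J≥0.9321
J = 0.4047 → climb

J = 0.4047, regime = climb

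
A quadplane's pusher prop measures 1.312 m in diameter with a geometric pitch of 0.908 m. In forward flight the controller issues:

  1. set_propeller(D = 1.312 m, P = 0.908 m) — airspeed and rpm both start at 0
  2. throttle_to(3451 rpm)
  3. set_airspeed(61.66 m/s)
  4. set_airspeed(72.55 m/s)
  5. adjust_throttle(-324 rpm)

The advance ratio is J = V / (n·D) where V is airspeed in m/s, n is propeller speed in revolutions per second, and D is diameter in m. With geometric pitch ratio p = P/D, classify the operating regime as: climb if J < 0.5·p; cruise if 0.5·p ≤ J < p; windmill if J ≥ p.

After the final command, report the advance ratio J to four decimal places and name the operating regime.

set_propeller: D = 1.312 m, P = 0.908 m (p = P/D = 0.692073); state ← (V=0, rpm=0)
throttle_to(3451): rpm ← 3451
set_airspeed(61.66): V ← 61.66 m/s
set_airspeed(72.55): V ← 72.55 m/s
adjust_throttle(-324): rpm ← 3451 -324 = 3127
final state: V = 72.55 m/s, rpm = 3127 → n = rpm/60 = 52.116667 rev/s
J = V / (n·D) = 72.55 / (52.116667 × 1.312) = 1.061028
regime bands: climb J<0.3460 | cruise [0.3460, 0.6921) | windmill J≥0.6921
J = 1.0610 → windmill

J = 1.0610, regime = windmill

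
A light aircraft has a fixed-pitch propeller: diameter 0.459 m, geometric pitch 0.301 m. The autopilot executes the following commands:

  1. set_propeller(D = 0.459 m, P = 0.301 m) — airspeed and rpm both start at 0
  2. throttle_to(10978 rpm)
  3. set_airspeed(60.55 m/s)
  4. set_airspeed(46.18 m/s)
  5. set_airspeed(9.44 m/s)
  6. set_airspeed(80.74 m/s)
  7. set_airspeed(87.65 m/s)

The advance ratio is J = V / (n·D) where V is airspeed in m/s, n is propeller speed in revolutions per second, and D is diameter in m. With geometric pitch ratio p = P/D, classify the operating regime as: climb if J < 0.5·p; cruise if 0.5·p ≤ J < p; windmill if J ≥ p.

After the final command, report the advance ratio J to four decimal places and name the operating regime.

J = 1.0437, regime = windmill

set_propeller: D = 0.459 m, P = 0.301 m (p = P/D = 0.655773); state ← (V=0, rpm=0)
throttle_to(10978): rpm ← 10978
set_airspeed(60.55): V ← 60.55 m/s
set_airspeed(46.18): V ← 46.18 m/s
set_airspeed(9.44): V ← 9.44 m/s
set_airspeed(80.74): V ← 80.74 m/s
set_airspeed(87.65): V ← 87.65 m/s
final state: V = 87.65 m/s, rpm = 10978 → n = rpm/60 = 182.966667 rev/s
J = V / (n·D) = 87.65 / (182.966667 × 0.459) = 1.043680
regime bands: climb J<0.3279 | cruise [0.3279, 0.6558) | windmill J≥0.6558
J = 1.0437 → windmill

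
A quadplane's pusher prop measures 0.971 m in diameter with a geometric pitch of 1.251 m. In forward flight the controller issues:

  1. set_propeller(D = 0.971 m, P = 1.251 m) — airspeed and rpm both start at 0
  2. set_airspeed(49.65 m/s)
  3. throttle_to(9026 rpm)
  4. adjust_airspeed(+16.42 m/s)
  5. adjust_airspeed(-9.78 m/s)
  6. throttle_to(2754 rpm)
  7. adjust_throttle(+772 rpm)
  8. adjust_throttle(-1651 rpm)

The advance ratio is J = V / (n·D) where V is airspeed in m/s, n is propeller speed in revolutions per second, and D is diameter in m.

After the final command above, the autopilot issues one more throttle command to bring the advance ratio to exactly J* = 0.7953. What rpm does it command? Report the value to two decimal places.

set_propeller: D = 0.971 m, P = 1.251 m (p = P/D = 1.288363); state ← (V=0, rpm=0)
set_airspeed(49.65): V ← 49.65 m/s
throttle_to(9026): rpm ← 9026
adjust_airspeed(+16.42): V ← 49.65 +16.42 = 66.07 m/s
adjust_airspeed(-9.78): V ← 66.07 -9.78 = 56.29 m/s
throttle_to(2754): rpm ← 2754
adjust_throttle(+772): rpm ← 2754 +772 = 3526
adjust_throttle(-1651): rpm ← 3526 -1651 = 1875
final state: V = 56.29 m/s, rpm = 1875 → n = rpm/60 = 31.250000 rev/s
target J* = 0.7953; solve J* = V/(n·D) for n: n = V/(J*·D) = 56.29/(0.7953 × 0.971) = 72.892196 rev/s
rpm = 60·n = 4373.531780

rpm = 4373.53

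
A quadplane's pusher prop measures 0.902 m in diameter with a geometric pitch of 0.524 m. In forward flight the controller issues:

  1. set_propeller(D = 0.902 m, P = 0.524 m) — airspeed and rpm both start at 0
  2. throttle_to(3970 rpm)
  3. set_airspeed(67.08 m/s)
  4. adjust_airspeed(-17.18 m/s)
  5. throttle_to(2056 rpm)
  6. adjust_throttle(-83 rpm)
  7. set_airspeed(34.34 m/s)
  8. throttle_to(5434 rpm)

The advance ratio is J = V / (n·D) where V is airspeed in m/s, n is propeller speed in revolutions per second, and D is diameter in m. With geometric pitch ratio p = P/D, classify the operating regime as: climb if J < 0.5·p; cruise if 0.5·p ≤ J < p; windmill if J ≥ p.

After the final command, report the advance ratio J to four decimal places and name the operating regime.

set_propeller: D = 0.902 m, P = 0.524 m (p = P/D = 0.580931); state ← (V=0, rpm=0)
throttle_to(3970): rpm ← 3970
set_airspeed(67.08): V ← 67.08 m/s
adjust_airspeed(-17.18): V ← 67.08 -17.18 = 49.9 m/s
throttle_to(2056): rpm ← 2056
adjust_throttle(-83): rpm ← 2056 -83 = 1973
set_airspeed(34.34): V ← 34.34 m/s
throttle_to(5434): rpm ← 5434
final state: V = 34.34 m/s, rpm = 5434 → n = rpm/60 = 90.566667 rev/s
J = V / (n·D) = 34.34 / (90.566667 × 0.902) = 0.420364
regime bands: climb J<0.2905 | cruise [0.2905, 0.5809) | windmill J≥0.5809
J = 0.4204 → cruise

J = 0.4204, regime = cruise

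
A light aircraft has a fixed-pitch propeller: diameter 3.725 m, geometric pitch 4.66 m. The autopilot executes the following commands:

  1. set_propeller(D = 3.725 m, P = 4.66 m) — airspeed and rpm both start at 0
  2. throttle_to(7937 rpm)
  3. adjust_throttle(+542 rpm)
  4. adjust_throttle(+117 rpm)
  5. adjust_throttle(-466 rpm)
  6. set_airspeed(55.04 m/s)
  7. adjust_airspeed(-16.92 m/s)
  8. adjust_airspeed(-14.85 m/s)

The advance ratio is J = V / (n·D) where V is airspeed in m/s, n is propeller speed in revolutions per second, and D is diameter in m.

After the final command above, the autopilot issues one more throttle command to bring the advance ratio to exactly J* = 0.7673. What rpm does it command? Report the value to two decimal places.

set_propeller: D = 3.725 m, P = 4.66 m (p = P/D = 1.251007); state ← (V=0, rpm=0)
throttle_to(7937): rpm ← 7937
adjust_throttle(+542): rpm ← 7937 +542 = 8479
adjust_throttle(+117): rpm ← 8479 +117 = 8596
adjust_throttle(-466): rpm ← 8596 -466 = 8130
set_airspeed(55.04): V ← 55.04 m/s
adjust_airspeed(-16.92): V ← 55.04 -16.92 = 38.12 m/s
adjust_airspeed(-14.85): V ← 38.12 -14.85 = 23.27 m/s
final state: V = 23.27 m/s, rpm = 8130 → n = rpm/60 = 135.500000 rev/s
target J* = 0.7673; solve J* = V/(n·D) for n: n = V/(J*·D) = 23.27/(0.7673 × 3.725) = 8.141509 rev/s
rpm = 60·n = 488.490541

rpm = 488.49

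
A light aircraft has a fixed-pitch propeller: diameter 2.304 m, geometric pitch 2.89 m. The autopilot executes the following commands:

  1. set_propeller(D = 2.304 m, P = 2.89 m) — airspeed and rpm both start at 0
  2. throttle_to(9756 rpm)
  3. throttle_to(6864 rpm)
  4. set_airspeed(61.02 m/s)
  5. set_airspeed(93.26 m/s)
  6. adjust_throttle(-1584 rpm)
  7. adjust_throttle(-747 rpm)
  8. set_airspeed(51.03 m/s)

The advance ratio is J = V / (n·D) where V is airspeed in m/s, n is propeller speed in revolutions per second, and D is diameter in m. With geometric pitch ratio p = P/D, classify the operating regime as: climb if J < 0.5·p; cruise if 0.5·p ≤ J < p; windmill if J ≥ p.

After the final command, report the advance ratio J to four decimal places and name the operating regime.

J = 0.2932, regime = climb

set_propeller: D = 2.304 m, P = 2.89 m (p = P/D = 1.254340); state ← (V=0, rpm=0)
throttle_to(9756): rpm ← 9756
throttle_to(6864): rpm ← 6864
set_airspeed(61.02): V ← 61.02 m/s
set_airspeed(93.26): V ← 93.26 m/s
adjust_throttle(-1584): rpm ← 6864 -1584 = 5280
adjust_throttle(-747): rpm ← 5280 -747 = 4533
set_airspeed(51.03): V ← 51.03 m/s
final state: V = 51.03 m/s, rpm = 4533 → n = rpm/60 = 75.550000 rev/s
J = V / (n·D) = 51.03 / (75.550000 × 2.304) = 0.293163
regime bands: climb J<0.6272 | cruise [0.6272, 1.2543) | windmill J≥1.2543
J = 0.2932 → climb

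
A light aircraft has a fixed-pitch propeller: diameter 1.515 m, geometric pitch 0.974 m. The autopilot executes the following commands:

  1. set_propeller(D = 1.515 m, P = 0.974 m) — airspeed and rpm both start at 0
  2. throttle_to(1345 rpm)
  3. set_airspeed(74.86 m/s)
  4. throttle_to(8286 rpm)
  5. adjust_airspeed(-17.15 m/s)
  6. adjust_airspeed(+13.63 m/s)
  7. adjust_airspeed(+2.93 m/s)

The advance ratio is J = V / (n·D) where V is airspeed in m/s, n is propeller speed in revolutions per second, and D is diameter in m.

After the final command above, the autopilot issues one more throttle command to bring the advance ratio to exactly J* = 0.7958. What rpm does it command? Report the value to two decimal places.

rpm = 3696.14

set_propeller: D = 1.515 m, P = 0.974 m (p = P/D = 0.642904); state ← (V=0, rpm=0)
throttle_to(1345): rpm ← 1345
set_airspeed(74.86): V ← 74.86 m/s
throttle_to(8286): rpm ← 8286
adjust_airspeed(-17.15): V ← 74.86 -17.15 = 57.71 m/s
adjust_airspeed(+13.63): V ← 57.71 +13.63 = 71.34 m/s
adjust_airspeed(+2.93): V ← 71.34 +2.93 = 74.27 m/s
final state: V = 74.27 m/s, rpm = 8286 → n = rpm/60 = 138.100000 rev/s
target J* = 0.7958; solve J* = V/(n·D) for n: n = V/(J*·D) = 74.27/(0.7958 × 1.515) = 61.602290 rev/s
rpm = 60·n = 3696.137395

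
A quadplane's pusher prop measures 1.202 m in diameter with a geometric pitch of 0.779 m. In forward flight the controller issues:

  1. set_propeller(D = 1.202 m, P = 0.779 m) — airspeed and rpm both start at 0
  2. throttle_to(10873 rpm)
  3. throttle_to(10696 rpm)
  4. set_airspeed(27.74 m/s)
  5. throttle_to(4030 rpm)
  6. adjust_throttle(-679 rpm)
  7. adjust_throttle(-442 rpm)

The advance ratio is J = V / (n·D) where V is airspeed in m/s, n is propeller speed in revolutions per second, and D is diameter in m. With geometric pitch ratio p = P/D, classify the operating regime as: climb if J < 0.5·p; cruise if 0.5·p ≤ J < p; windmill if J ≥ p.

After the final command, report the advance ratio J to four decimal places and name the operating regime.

set_propeller: D = 1.202 m, P = 0.779 m (p = P/D = 0.648087); state ← (V=0, rpm=0)
throttle_to(10873): rpm ← 10873
throttle_to(10696): rpm ← 10696
set_airspeed(27.74): V ← 27.74 m/s
throttle_to(4030): rpm ← 4030
adjust_throttle(-679): rpm ← 4030 -679 = 3351
adjust_throttle(-442): rpm ← 3351 -442 = 2909
final state: V = 27.74 m/s, rpm = 2909 → n = rpm/60 = 48.483333 rev/s
J = V / (n·D) = 27.74 / (48.483333 × 1.202) = 0.476003
regime bands: climb J<0.3240 | cruise [0.3240, 0.6481) | windmill J≥0.6481
J = 0.4760 → cruise

J = 0.4760, regime = cruise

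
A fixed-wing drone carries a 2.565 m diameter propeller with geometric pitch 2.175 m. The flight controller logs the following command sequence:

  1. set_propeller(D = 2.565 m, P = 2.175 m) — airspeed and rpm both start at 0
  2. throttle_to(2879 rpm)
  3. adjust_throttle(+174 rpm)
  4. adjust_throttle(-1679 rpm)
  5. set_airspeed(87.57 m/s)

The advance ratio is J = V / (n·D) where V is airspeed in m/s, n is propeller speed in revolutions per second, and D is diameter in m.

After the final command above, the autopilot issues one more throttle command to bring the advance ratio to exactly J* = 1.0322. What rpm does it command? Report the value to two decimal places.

set_propeller: D = 2.565 m, P = 2.175 m (p = P/D = 0.847953); state ← (V=0, rpm=0)
throttle_to(2879): rpm ← 2879
adjust_throttle(+174): rpm ← 2879 +174 = 3053
adjust_throttle(-1679): rpm ← 3053 -1679 = 1374
set_airspeed(87.57): V ← 87.57 m/s
final state: V = 87.57 m/s, rpm = 1374 → n = rpm/60 = 22.900000 rev/s
target J* = 1.0322; solve J* = V/(n·D) for n: n = V/(J*·D) = 87.57/(1.0322 × 2.565) = 33.075325 rev/s
rpm = 60·n = 1984.519524

rpm = 1984.52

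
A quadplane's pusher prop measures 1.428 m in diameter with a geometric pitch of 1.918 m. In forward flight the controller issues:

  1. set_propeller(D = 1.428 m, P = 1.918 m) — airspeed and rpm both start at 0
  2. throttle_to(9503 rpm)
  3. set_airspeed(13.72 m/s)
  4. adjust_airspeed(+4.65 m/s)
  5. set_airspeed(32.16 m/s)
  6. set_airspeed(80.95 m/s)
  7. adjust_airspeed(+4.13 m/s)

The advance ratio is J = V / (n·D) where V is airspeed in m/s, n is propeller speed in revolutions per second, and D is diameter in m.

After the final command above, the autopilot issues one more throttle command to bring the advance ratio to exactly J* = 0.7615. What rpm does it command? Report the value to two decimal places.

rpm = 4694.41

set_propeller: D = 1.428 m, P = 1.918 m (p = P/D = 1.343137); state ← (V=0, rpm=0)
throttle_to(9503): rpm ← 9503
set_airspeed(13.72): V ← 13.72 m/s
adjust_airspeed(+4.65): V ← 13.72 +4.65 = 18.37 m/s
set_airspeed(32.16): V ← 32.16 m/s
set_airspeed(80.95): V ← 80.95 m/s
adjust_airspeed(+4.13): V ← 80.95 +4.13 = 85.08 m/s
final state: V = 85.08 m/s, rpm = 9503 → n = rpm/60 = 158.383333 rev/s
target J* = 0.7615; solve J* = V/(n·D) for n: n = V/(J*·D) = 85.08/(0.7615 × 1.428) = 78.240094 rev/s
rpm = 60·n = 4694.405668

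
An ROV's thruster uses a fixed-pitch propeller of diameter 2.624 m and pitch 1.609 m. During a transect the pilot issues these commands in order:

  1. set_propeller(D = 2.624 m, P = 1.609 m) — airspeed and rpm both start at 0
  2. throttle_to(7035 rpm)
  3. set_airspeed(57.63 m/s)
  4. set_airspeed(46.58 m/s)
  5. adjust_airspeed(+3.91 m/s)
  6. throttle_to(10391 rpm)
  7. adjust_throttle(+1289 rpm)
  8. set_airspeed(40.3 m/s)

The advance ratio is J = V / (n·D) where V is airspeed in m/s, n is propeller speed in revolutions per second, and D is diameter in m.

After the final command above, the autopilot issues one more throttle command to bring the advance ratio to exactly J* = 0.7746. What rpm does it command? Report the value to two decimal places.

set_propeller: D = 2.624 m, P = 1.609 m (p = P/D = 0.613186); state ← (V=0, rpm=0)
throttle_to(7035): rpm ← 7035
set_airspeed(57.63): V ← 57.63 m/s
set_airspeed(46.58): V ← 46.58 m/s
adjust_airspeed(+3.91): V ← 46.58 +3.91 = 50.49 m/s
throttle_to(10391): rpm ← 10391
adjust_throttle(+1289): rpm ← 10391 +1289 = 11680
set_airspeed(40.3): V ← 40.3 m/s
final state: V = 40.3 m/s, rpm = 11680 → n = rpm/60 = 194.666667 rev/s
target J* = 0.7746; solve J* = V/(n·D) for n: n = V/(J*·D) = 40.3/(0.7746 × 2.624) = 19.827307 rev/s
rpm = 60·n = 1189.638397

rpm = 1189.64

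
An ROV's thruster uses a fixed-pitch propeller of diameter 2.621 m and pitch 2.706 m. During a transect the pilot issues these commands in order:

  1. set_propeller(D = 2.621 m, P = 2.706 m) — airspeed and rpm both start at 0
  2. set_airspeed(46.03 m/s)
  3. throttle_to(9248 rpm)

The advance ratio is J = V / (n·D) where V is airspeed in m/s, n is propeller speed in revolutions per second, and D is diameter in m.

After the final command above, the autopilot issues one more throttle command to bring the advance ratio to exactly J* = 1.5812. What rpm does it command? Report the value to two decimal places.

rpm = 666.41

set_propeller: D = 2.621 m, P = 2.706 m (p = P/D = 1.032430); state ← (V=0, rpm=0)
set_airspeed(46.03): V ← 46.03 m/s
throttle_to(9248): rpm ← 9248
final state: V = 46.03 m/s, rpm = 9248 → n = rpm/60 = 154.133333 rev/s
target J* = 1.5812; solve J* = V/(n·D) for n: n = V/(J*·D) = 46.03/(1.5812 × 2.621) = 11.106754 rev/s
rpm = 60·n = 666.405233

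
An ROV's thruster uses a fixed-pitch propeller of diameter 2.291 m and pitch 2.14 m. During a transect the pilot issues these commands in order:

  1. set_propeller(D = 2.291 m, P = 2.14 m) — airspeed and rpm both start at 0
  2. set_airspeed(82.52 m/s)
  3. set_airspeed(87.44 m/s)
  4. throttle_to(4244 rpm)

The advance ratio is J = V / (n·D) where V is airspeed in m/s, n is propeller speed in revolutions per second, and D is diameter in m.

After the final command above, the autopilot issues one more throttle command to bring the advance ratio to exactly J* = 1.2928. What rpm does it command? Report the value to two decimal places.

rpm = 1771.35

set_propeller: D = 2.291 m, P = 2.14 m (p = P/D = 0.934090); state ← (V=0, rpm=0)
set_airspeed(82.52): V ← 82.52 m/s
set_airspeed(87.44): V ← 87.44 m/s
throttle_to(4244): rpm ← 4244
final state: V = 87.44 m/s, rpm = 4244 → n = rpm/60 = 70.733333 rev/s
target J* = 1.2928; solve J* = V/(n·D) for n: n = V/(J*·D) = 87.44/(1.2928 × 2.291) = 29.522540 rev/s
rpm = 60·n = 1771.352386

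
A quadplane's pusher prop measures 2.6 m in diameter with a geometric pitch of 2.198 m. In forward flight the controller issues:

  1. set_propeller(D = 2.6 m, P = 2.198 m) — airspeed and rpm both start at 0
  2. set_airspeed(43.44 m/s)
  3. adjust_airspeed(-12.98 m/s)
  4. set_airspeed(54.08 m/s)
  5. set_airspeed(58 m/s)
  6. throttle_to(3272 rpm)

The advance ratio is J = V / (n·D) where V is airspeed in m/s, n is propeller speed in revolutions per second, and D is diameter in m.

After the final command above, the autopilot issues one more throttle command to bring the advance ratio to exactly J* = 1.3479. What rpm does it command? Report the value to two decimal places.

set_propeller: D = 2.6 m, P = 2.198 m (p = P/D = 0.845385); state ← (V=0, rpm=0)
set_airspeed(43.44): V ← 43.44 m/s
adjust_airspeed(-12.98): V ← 43.44 -12.98 = 30.46 m/s
set_airspeed(54.08): V ← 54.08 m/s
set_airspeed(58): V ← 58 m/s
throttle_to(3272): rpm ← 3272
final state: V = 58 m/s, rpm = 3272 → n = rpm/60 = 54.533333 rev/s
target J* = 1.3479; solve J* = V/(n·D) for n: n = V/(J*·D) = 58/(1.3479 × 2.6) = 16.549961 rev/s
rpm = 60·n = 992.997654

rpm = 993.00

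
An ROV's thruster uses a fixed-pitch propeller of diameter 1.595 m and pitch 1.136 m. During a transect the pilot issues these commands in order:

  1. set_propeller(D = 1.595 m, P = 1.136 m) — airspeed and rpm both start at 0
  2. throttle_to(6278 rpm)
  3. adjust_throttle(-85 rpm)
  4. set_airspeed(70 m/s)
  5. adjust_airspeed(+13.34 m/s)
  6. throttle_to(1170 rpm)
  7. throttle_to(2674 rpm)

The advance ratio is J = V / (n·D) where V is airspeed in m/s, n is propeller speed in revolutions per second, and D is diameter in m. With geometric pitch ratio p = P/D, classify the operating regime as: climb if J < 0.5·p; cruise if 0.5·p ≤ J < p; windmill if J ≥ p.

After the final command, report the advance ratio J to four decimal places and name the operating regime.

set_propeller: D = 1.595 m, P = 1.136 m (p = P/D = 0.712226); state ← (V=0, rpm=0)
throttle_to(6278): rpm ← 6278
adjust_throttle(-85): rpm ← 6278 -85 = 6193
set_airspeed(70): V ← 70 m/s
adjust_airspeed(+13.34): V ← 70 +13.34 = 83.34 m/s
throttle_to(1170): rpm ← 1170
throttle_to(2674): rpm ← 2674
final state: V = 83.34 m/s, rpm = 2674 → n = rpm/60 = 44.566667 rev/s
J = V / (n·D) = 83.34 / (44.566667 × 1.595) = 1.172418
regime bands: climb J<0.3561 | cruise [0.3561, 0.7122) | windmill J≥0.7122
J = 1.1724 → windmill

J = 1.1724, regime = windmill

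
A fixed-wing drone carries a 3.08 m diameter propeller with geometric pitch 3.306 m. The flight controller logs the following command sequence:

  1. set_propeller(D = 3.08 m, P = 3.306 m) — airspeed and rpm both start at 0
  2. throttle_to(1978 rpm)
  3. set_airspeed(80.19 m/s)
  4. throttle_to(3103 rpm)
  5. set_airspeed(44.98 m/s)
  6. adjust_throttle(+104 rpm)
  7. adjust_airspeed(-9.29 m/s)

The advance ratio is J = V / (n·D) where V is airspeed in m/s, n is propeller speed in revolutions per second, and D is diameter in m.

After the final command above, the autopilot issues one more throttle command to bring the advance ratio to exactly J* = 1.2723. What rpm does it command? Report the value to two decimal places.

set_propeller: D = 3.08 m, P = 3.306 m (p = P/D = 1.073377); state ← (V=0, rpm=0)
throttle_to(1978): rpm ← 1978
set_airspeed(80.19): V ← 80.19 m/s
throttle_to(3103): rpm ← 3103
set_airspeed(44.98): V ← 44.98 m/s
adjust_throttle(+104): rpm ← 3103 +104 = 3207
adjust_airspeed(-9.29): V ← 44.98 -9.29 = 35.69 m/s
final state: V = 35.69 m/s, rpm = 3207 → n = rpm/60 = 53.450000 rev/s
target J* = 1.2723; solve J* = V/(n·D) for n: n = V/(J*·D) = 35.69/(1.2723 × 3.08) = 9.107649 rev/s
rpm = 60·n = 546.458964

rpm = 546.46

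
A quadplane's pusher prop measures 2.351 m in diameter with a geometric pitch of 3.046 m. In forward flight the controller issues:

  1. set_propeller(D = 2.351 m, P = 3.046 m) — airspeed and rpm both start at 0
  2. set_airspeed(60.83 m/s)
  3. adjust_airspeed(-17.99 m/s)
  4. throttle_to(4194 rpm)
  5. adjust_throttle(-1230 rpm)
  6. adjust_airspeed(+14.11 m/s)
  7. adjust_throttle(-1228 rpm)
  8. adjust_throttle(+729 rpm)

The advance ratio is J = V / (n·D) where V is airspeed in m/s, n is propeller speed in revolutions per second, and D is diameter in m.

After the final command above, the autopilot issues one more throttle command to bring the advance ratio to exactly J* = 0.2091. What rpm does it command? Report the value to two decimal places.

set_propeller: D = 2.351 m, P = 3.046 m (p = P/D = 1.295619); state ← (V=0, rpm=0)
set_airspeed(60.83): V ← 60.83 m/s
adjust_airspeed(-17.99): V ← 60.83 -17.99 = 42.84 m/s
throttle_to(4194): rpm ← 4194
adjust_throttle(-1230): rpm ← 4194 -1230 = 2964
adjust_airspeed(+14.11): V ← 42.84 +14.11 = 56.95 m/s
adjust_throttle(-1228): rpm ← 2964 -1228 = 1736
adjust_throttle(+729): rpm ← 1736 +729 = 2465
final state: V = 56.95 m/s, rpm = 2465 → n = rpm/60 = 41.083333 rev/s
target J* = 0.2091; solve J* = V/(n·D) for n: n = V/(J*·D) = 56.95/(0.2091 × 2.351) = 115.847607 rev/s
rpm = 60·n = 6950.856408

rpm = 6950.86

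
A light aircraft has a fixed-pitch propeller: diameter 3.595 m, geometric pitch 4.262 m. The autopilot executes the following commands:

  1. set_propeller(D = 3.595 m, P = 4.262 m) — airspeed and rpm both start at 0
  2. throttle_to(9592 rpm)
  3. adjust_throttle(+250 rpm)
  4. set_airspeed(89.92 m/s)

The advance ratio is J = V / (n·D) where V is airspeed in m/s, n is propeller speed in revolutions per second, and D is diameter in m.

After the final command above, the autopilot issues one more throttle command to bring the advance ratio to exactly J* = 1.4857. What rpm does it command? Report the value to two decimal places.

rpm = 1010.13

set_propeller: D = 3.595 m, P = 4.262 m (p = P/D = 1.185535); state ← (V=0, rpm=0)
throttle_to(9592): rpm ← 9592
adjust_throttle(+250): rpm ← 9592 +250 = 9842
set_airspeed(89.92): V ← 89.92 m/s
final state: V = 89.92 m/s, rpm = 9842 → n = rpm/60 = 164.033333 rev/s
target J* = 1.4857; solve J* = V/(n·D) for n: n = V/(J*·D) = 89.92/(1.4857 × 3.595) = 16.835510 rev/s
rpm = 60·n = 1010.130607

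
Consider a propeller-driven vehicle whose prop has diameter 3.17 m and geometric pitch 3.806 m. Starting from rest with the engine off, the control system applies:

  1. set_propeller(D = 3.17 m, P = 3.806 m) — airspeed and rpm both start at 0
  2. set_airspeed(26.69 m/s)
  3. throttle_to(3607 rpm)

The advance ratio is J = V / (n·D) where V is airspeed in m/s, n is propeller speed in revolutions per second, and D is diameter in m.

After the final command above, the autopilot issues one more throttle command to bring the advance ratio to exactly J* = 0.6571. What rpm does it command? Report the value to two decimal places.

rpm = 768.79

set_propeller: D = 3.17 m, P = 3.806 m (p = P/D = 1.200631); state ← (V=0, rpm=0)
set_airspeed(26.69): V ← 26.69 m/s
throttle_to(3607): rpm ← 3607
final state: V = 26.69 m/s, rpm = 3607 → n = rpm/60 = 60.116667 rev/s
target J* = 0.6571; solve J* = V/(n·D) for n: n = V/(J*·D) = 26.69/(0.6571 × 3.17) = 12.813207 rev/s
rpm = 60·n = 768.792424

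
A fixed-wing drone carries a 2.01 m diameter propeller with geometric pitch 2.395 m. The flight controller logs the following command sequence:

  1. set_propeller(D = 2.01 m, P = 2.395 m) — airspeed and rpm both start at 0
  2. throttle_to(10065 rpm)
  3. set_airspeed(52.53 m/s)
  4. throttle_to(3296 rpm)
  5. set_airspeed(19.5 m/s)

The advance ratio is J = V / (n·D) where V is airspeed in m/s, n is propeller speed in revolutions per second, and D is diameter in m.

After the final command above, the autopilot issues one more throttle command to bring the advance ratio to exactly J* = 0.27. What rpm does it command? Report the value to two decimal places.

set_propeller: D = 2.01 m, P = 2.395 m (p = P/D = 1.191542); state ← (V=0, rpm=0)
throttle_to(10065): rpm ← 10065
set_airspeed(52.53): V ← 52.53 m/s
throttle_to(3296): rpm ← 3296
set_airspeed(19.5): V ← 19.5 m/s
final state: V = 19.5 m/s, rpm = 3296 → n = rpm/60 = 54.933333 rev/s
target J* = 0.27; solve J* = V/(n·D) for n: n = V/(J*·D) = 19.5/(0.27 × 2.01) = 35.931454 rev/s
rpm = 60·n = 2155.887231

rpm = 2155.89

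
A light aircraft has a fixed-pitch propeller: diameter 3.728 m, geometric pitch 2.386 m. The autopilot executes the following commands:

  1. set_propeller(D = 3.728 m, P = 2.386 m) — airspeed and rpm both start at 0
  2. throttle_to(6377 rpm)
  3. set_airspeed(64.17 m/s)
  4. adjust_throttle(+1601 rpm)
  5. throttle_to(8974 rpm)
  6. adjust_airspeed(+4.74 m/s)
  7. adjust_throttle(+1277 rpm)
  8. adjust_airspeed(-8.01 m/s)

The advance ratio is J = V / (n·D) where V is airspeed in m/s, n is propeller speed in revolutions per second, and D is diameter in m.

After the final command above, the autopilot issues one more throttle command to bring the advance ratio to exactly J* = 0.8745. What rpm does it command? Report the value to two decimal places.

rpm = 1120.81

set_propeller: D = 3.728 m, P = 2.386 m (p = P/D = 0.640021); state ← (V=0, rpm=0)
throttle_to(6377): rpm ← 6377
set_airspeed(64.17): V ← 64.17 m/s
adjust_throttle(+1601): rpm ← 6377 +1601 = 7978
throttle_to(8974): rpm ← 8974
adjust_airspeed(+4.74): V ← 64.17 +4.74 = 68.91 m/s
adjust_throttle(+1277): rpm ← 8974 +1277 = 10251
adjust_airspeed(-8.01): V ← 68.91 -8.01 = 60.9 m/s
final state: V = 60.9 m/s, rpm = 10251 → n = rpm/60 = 170.850000 rev/s
target J* = 0.8745; solve J* = V/(n·D) for n: n = V/(J*·D) = 60.9/(0.8745 × 3.728) = 18.680202 rev/s
rpm = 60·n = 1120.812138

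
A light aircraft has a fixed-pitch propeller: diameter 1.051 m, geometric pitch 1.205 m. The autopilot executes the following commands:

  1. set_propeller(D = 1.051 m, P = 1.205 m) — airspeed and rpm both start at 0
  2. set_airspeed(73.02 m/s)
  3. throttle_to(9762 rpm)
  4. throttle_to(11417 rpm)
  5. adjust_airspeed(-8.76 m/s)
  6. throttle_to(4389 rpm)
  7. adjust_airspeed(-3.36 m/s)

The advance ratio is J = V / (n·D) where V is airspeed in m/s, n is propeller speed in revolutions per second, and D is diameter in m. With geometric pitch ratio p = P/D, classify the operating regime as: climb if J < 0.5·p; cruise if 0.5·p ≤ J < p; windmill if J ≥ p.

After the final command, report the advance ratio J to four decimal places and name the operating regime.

J = 0.7921, regime = cruise

set_propeller: D = 1.051 m, P = 1.205 m (p = P/D = 1.146527); state ← (V=0, rpm=0)
set_airspeed(73.02): V ← 73.02 m/s
throttle_to(9762): rpm ← 9762
throttle_to(11417): rpm ← 11417
adjust_airspeed(-8.76): V ← 73.02 -8.76 = 64.26 m/s
throttle_to(4389): rpm ← 4389
adjust_airspeed(-3.36): V ← 64.26 -3.36 = 60.9 m/s
final state: V = 60.9 m/s, rpm = 4389 → n = rpm/60 = 73.150000 rev/s
J = V / (n·D) = 60.9 / (73.150000 × 1.051) = 0.792137
regime bands: climb J<0.5733 | cruise [0.5733, 1.1465) | windmill J≥1.1465
J = 0.7921 → cruise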